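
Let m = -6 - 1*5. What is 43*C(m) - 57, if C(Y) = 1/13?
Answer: -698/13 ≈ -53.692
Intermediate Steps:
m = -11 (m = -6 - 5 = -11)
C(Y) = 1/13
43*C(m) - 57 = 43*(1/13) - 57 = 43/13 - 57 = -698/13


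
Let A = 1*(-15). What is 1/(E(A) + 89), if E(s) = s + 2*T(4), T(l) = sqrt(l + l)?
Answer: 37/2722 - sqrt(2)/1361 ≈ 0.012554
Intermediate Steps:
T(l) = sqrt(2)*sqrt(l) (T(l) = sqrt(2*l) = sqrt(2)*sqrt(l))
A = -15
E(s) = s + 4*sqrt(2) (E(s) = s + 2*(sqrt(2)*sqrt(4)) = s + 2*(sqrt(2)*2) = s + 2*(2*sqrt(2)) = s + 4*sqrt(2))
1/(E(A) + 89) = 1/((-15 + 4*sqrt(2)) + 89) = 1/(74 + 4*sqrt(2))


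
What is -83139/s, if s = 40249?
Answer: -83139/40249 ≈ -2.0656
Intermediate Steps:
-83139/s = -83139/40249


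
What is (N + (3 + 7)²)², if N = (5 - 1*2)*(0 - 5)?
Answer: 7225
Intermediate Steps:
N = -15 (N = (5 - 2)*(-5) = 3*(-5) = -15)
(N + (3 + 7)²)² = (-15 + (3 + 7)²)² = (-15 + 10²)² = (-15 + 100)² = 85² = 7225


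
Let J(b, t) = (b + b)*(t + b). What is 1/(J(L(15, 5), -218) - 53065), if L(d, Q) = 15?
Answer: -1/59155 ≈ -1.6905e-5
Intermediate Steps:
J(b, t) = 2*b*(b + t) (J(b, t) = (2*b)*(b + t) = 2*b*(b + t))
1/(J(L(15, 5), -218) - 53065) = 1/(2*15*(15 - 218) - 53065) = 1/(2*15*(-203) - 53065) = 1/(-6090 - 53065) = 1/(-59155) = -1/59155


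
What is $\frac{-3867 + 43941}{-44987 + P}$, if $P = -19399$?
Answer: $- \frac{6679}{10731} \approx -0.6224$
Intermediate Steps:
$\frac{-3867 + 43941}{-44987 + P} = \frac{-3867 + 43941}{-44987 - 19399} = \frac{40074}{-64386} = 40074 \left(- \frac{1}{64386}\right) = - \frac{6679}{10731}$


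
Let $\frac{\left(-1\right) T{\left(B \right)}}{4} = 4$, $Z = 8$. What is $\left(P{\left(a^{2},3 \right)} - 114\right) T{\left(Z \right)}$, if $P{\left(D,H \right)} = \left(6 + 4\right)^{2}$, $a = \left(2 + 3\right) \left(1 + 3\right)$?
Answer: $224$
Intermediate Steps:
$a = 20$ ($a = 5 \cdot 4 = 20$)
$P{\left(D,H \right)} = 100$ ($P{\left(D,H \right)} = 10^{2} = 100$)
$T{\left(B \right)} = -16$ ($T{\left(B \right)} = \left(-4\right) 4 = -16$)
$\left(P{\left(a^{2},3 \right)} - 114\right) T{\left(Z \right)} = \left(100 - 114\right) \left(-16\right) = \left(-14\right) \left(-16\right) = 224$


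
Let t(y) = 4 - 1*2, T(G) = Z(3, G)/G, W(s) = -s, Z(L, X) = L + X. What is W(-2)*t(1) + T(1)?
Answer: 8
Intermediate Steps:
T(G) = (3 + G)/G
t(y) = 2 (t(y) = 4 - 2 = 2)
W(-2)*t(1) + T(1) = -1*(-2)*2 + (3 + 1)/1 = 2*2 + 1*4 = 4 + 4 = 8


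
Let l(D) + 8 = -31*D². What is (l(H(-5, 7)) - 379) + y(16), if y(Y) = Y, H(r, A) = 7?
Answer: -1890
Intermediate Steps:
l(D) = -8 - 31*D²
(l(H(-5, 7)) - 379) + y(16) = ((-8 - 31*7²) - 379) + 16 = ((-8 - 31*49) - 379) + 16 = ((-8 - 1519) - 379) + 16 = (-1527 - 379) + 16 = -1906 + 16 = -1890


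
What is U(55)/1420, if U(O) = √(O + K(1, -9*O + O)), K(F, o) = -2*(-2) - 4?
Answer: √55/1420 ≈ 0.0052227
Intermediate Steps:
K(F, o) = 0 (K(F, o) = 4 - 4 = 0)
U(O) = √O (U(O) = √(O + 0) = √O)
U(55)/1420 = √55/1420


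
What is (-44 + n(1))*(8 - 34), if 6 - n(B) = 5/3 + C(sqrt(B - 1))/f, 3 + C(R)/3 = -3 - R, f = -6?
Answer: 3328/3 ≈ 1109.3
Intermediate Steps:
C(R) = -18 - 3*R (C(R) = -9 + 3*(-3 - R) = -9 + (-9 - 3*R) = -18 - 3*R)
n(B) = 4/3 - sqrt(-1 + B)/2 (n(B) = 6 - (5/3 + (-18 - 3*sqrt(B - 1))/(-6)) = 6 - (5*(1/3) + (-18 - 3*sqrt(-1 + B))*(-1/6)) = 6 - (5/3 + (3 + sqrt(-1 + B)/2)) = 6 - (14/3 + sqrt(-1 + B)/2) = 6 + (-14/3 - sqrt(-1 + B)/2) = 4/3 - sqrt(-1 + B)/2)
(-44 + n(1))*(8 - 34) = (-44 + (4/3 - sqrt(-1 + 1)/2))*(8 - 34) = (-44 + (4/3 - sqrt(0)/2))*(-26) = (-44 + (4/3 - 1/2*0))*(-26) = (-44 + (4/3 + 0))*(-26) = (-44 + 4/3)*(-26) = -128/3*(-26) = 3328/3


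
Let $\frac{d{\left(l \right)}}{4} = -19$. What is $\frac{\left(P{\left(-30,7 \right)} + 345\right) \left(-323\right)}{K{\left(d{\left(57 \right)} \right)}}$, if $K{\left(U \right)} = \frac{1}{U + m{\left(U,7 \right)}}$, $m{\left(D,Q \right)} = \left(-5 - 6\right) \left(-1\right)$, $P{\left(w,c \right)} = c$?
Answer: $7390240$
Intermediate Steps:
$d{\left(l \right)} = -76$ ($d{\left(l \right)} = 4 \left(-19\right) = -76$)
$m{\left(D,Q \right)} = 11$ ($m{\left(D,Q \right)} = \left(-5 - 6\right) \left(-1\right) = \left(-11\right) \left(-1\right) = 11$)
$K{\left(U \right)} = \frac{1}{11 + U}$ ($K{\left(U \right)} = \frac{1}{U + 11} = \frac{1}{11 + U}$)
$\frac{\left(P{\left(-30,7 \right)} + 345\right) \left(-323\right)}{K{\left(d{\left(57 \right)} \right)}} = \frac{\left(7 + 345\right) \left(-323\right)}{\frac{1}{11 - 76}} = \frac{352 \left(-323\right)}{\frac{1}{-65}} = - \frac{113696}{- \frac{1}{65}} = \left(-113696\right) \left(-65\right) = 7390240$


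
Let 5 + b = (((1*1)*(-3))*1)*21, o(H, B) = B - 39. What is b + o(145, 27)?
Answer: -80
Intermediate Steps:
o(H, B) = -39 + B
b = -68 (b = -5 + (((1*1)*(-3))*1)*21 = -5 + ((1*(-3))*1)*21 = -5 - 3*1*21 = -5 - 3*21 = -5 - 63 = -68)
b + o(145, 27) = -68 + (-39 + 27) = -68 - 12 = -80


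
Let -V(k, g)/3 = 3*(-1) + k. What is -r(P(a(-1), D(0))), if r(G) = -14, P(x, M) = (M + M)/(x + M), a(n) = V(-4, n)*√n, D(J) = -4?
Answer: 14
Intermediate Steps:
V(k, g) = 9 - 3*k (V(k, g) = -3*(3*(-1) + k) = -3*(-3 + k) = 9 - 3*k)
a(n) = 21*√n (a(n) = (9 - 3*(-4))*√n = (9 + 12)*√n = 21*√n)
P(x, M) = 2*M/(M + x) (P(x, M) = (2*M)/(M + x) = 2*M/(M + x))
-r(P(a(-1), D(0))) = -1*(-14) = 14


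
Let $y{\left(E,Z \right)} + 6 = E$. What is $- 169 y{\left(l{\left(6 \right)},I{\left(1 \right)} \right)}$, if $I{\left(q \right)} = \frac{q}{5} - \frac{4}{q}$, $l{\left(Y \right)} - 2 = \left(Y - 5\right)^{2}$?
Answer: $507$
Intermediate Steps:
$l{\left(Y \right)} = 2 + \left(-5 + Y\right)^{2}$ ($l{\left(Y \right)} = 2 + \left(Y - 5\right)^{2} = 2 + \left(-5 + Y\right)^{2}$)
$I{\left(q \right)} = - \frac{4}{q} + \frac{q}{5}$ ($I{\left(q \right)} = q \frac{1}{5} - \frac{4}{q} = \frac{q}{5} - \frac{4}{q} = - \frac{4}{q} + \frac{q}{5}$)
$y{\left(E,Z \right)} = -6 + E$
$- 169 y{\left(l{\left(6 \right)},I{\left(1 \right)} \right)} = - 169 \left(-6 + \left(2 + \left(-5 + 6\right)^{2}\right)\right) = - 169 \left(-6 + \left(2 + 1^{2}\right)\right) = - 169 \left(-6 + \left(2 + 1\right)\right) = - 169 \left(-6 + 3\right) = \left(-169\right) \left(-3\right) = 507$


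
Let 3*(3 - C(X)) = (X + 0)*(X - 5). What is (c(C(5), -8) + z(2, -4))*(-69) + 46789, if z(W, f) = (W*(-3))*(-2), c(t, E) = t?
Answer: 45754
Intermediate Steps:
C(X) = 3 - X*(-5 + X)/3 (C(X) = 3 - (X + 0)*(X - 5)/3 = 3 - X*(-5 + X)/3)
z(W, f) = 6*W (z(W, f) = -3*W*(-2) = 6*W)
(c(C(5), -8) + z(2, -4))*(-69) + 46789 = ((3 - ⅓*5² + (5/3)*5) + 6*2)*(-69) + 46789 = ((3 - ⅓*25 + 25/3) + 12)*(-69) + 46789 = ((3 - 25/3 + 25/3) + 12)*(-69) + 46789 = (3 + 12)*(-69) + 46789 = 15*(-69) + 46789 = -1035 + 46789 = 45754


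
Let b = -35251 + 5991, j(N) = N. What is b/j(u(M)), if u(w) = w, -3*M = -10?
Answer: -8778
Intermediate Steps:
M = 10/3 (M = -1/3*(-10) = 10/3 ≈ 3.3333)
b = -29260
b/j(u(M)) = -29260/10/3 = -29260*3/10 = -8778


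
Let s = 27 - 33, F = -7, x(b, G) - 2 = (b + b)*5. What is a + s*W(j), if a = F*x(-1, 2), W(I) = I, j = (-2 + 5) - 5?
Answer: 68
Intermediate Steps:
x(b, G) = 2 + 10*b (x(b, G) = 2 + (b + b)*5 = 2 + (2*b)*5 = 2 + 10*b)
j = -2 (j = 3 - 5 = -2)
a = 56 (a = -7*(2 + 10*(-1)) = -7*(2 - 10) = -7*(-8) = 56)
s = -6
a + s*W(j) = 56 - 6*(-2) = 56 + 12 = 68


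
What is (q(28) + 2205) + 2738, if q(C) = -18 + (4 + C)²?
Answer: 5949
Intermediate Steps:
(q(28) + 2205) + 2738 = ((-18 + (4 + 28)²) + 2205) + 2738 = ((-18 + 32²) + 2205) + 2738 = ((-18 + 1024) + 2205) + 2738 = (1006 + 2205) + 2738 = 3211 + 2738 = 5949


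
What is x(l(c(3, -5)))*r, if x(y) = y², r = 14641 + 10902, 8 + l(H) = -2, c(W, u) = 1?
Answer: 2554300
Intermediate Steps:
l(H) = -10 (l(H) = -8 - 2 = -10)
r = 25543
x(l(c(3, -5)))*r = (-10)²*25543 = 100*25543 = 2554300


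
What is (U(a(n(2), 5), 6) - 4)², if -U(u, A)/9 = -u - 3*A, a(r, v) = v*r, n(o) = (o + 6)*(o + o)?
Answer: 2553604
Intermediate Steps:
n(o) = 2*o*(6 + o) (n(o) = (6 + o)*(2*o) = 2*o*(6 + o))
a(r, v) = r*v
U(u, A) = 9*u + 27*A (U(u, A) = -9*(-u - 3*A) = 9*u + 27*A)
(U(a(n(2), 5), 6) - 4)² = ((9*((2*2*(6 + 2))*5) + 27*6) - 4)² = ((9*((2*2*8)*5) + 162) - 4)² = ((9*(32*5) + 162) - 4)² = ((9*160 + 162) - 4)² = ((1440 + 162) - 4)² = (1602 - 4)² = 1598² = 2553604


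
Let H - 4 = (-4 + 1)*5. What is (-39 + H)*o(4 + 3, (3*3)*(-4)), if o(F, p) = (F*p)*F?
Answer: 88200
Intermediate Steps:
o(F, p) = p*F²
H = -11 (H = 4 + (-4 + 1)*5 = 4 - 3*5 = 4 - 15 = -11)
(-39 + H)*o(4 + 3, (3*3)*(-4)) = (-39 - 11)*(((3*3)*(-4))*(4 + 3)²) = -50*9*(-4)*7² = -(-1800)*49 = -50*(-1764) = 88200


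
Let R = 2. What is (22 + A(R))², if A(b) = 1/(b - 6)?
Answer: 7569/16 ≈ 473.06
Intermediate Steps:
A(b) = 1/(-6 + b)
(22 + A(R))² = (22 + 1/(-6 + 2))² = (22 + 1/(-4))² = (22 - ¼)² = (87/4)² = 7569/16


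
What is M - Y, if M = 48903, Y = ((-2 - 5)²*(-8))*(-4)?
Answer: 47335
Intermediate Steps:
Y = 1568 (Y = ((-7)²*(-8))*(-4) = (49*(-8))*(-4) = -392*(-4) = 1568)
M - Y = 48903 - 1*1568 = 48903 - 1568 = 47335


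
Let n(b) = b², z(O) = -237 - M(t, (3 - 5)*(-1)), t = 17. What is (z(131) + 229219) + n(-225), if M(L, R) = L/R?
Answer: 559197/2 ≈ 2.7960e+5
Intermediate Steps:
z(O) = -491/2 (z(O) = -237 - 17/((3 - 5)*(-1)) = -237 - 17/((-2*(-1))) = -237 - 17/2 = -491/2)
(z(131) + 229219) + n(-225) = (-491/2 + 229219) + (-225)² = 457947/2 + 50625 = 559197/2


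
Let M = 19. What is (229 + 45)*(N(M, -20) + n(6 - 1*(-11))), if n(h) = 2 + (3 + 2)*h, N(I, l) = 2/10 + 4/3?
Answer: 363872/15 ≈ 24258.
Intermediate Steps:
N(I, l) = 23/15 (N(I, l) = 2*(1/10) + 4*(1/3) = 1/5 + 4/3 = 23/15)
n(h) = 2 + 5*h
(229 + 45)*(N(M, -20) + n(6 - 1*(-11))) = (229 + 45)*(23/15 + (2 + 5*(6 - 1*(-11)))) = 274*(23/15 + (2 + 5*(6 + 11))) = 274*(23/15 + (2 + 5*17)) = 274*(23/15 + (2 + 85)) = 274*(23/15 + 87) = 274*(1328/15) = 363872/15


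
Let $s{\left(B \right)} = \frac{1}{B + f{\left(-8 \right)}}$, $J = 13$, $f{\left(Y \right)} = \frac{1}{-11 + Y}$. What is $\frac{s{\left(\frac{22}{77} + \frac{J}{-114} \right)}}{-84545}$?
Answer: $- \frac{42}{422725} \approx -9.9355 \cdot 10^{-5}$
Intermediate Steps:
$s{\left(B \right)} = \frac{1}{- \frac{1}{19} + B}$ ($s{\left(B \right)} = \frac{1}{B + \frac{1}{-11 - 8}} = \frac{1}{B + \frac{1}{-19}} = \frac{1}{B - \frac{1}{19}} = \frac{1}{- \frac{1}{19} + B}$)
$\frac{s{\left(\frac{22}{77} + \frac{J}{-114} \right)}}{-84545} = \frac{19 \frac{1}{-1 + 19 \left(\frac{22}{77} + \frac{13}{-114}\right)}}{-84545} = \frac{19}{-1 + 19 \left(22 \cdot \frac{1}{77} + 13 \left(- \frac{1}{114}\right)\right)} \left(- \frac{1}{84545}\right) = \frac{19}{-1 + 19 \left(\frac{2}{7} - \frac{13}{114}\right)} \left(- \frac{1}{84545}\right) = \frac{19}{-1 + 19 \cdot \frac{137}{798}} \left(- \frac{1}{84545}\right) = \frac{19}{-1 + \frac{137}{42}} \left(- \frac{1}{84545}\right) = \frac{19}{\frac{95}{42}} \left(- \frac{1}{84545}\right) = 19 \cdot \frac{42}{95} \left(- \frac{1}{84545}\right) = \frac{42}{5} \left(- \frac{1}{84545}\right) = - \frac{42}{422725}$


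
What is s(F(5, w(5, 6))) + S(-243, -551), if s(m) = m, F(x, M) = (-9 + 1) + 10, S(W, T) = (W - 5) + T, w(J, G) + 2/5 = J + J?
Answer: -797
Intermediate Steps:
w(J, G) = -⅖ + 2*J (w(J, G) = -⅖ + (J + J) = -⅖ + 2*J)
S(W, T) = -5 + T + W (S(W, T) = (-5 + W) + T = -5 + T + W)
F(x, M) = 2 (F(x, M) = -8 + 10 = 2)
s(F(5, w(5, 6))) + S(-243, -551) = 2 + (-5 - 551 - 243) = 2 - 799 = -797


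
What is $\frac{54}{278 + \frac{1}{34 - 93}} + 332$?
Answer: $\frac{1816106}{5467} \approx 332.19$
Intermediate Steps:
$\frac{54}{278 + \frac{1}{34 - 93}} + 332 = \frac{54}{278 + \frac{1}{-59}} + 332 = \frac{54}{278 - \frac{1}{59}} + 332 = \frac{54}{\frac{16401}{59}} + 332 = 54 \cdot \frac{59}{16401} + 332 = \frac{1062}{5467} + 332 = \frac{1816106}{5467}$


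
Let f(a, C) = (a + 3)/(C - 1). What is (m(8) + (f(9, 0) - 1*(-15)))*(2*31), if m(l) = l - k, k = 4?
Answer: 434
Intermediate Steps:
f(a, C) = (3 + a)/(-1 + C)
m(l) = -4 + l (m(l) = l - 1*4 = l - 4 = -4 + l)
(m(8) + (f(9, 0) - 1*(-15)))*(2*31) = ((-4 + 8) + ((3 + 9)/(-1 + 0) - 1*(-15)))*(2*31) = (4 + (12/(-1) + 15))*62 = (4 + (-1*12 + 15))*62 = (4 + (-12 + 15))*62 = (4 + 3)*62 = 7*62 = 434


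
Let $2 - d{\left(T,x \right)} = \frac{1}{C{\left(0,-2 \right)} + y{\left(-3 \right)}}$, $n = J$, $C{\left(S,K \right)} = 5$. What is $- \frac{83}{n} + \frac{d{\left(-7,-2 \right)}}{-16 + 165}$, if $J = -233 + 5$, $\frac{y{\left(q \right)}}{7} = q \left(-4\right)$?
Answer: $\frac{1141019}{3023508} \approx 0.37738$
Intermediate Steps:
$y{\left(q \right)} = - 28 q$ ($y{\left(q \right)} = 7 q \left(-4\right) = 7 \left(- 4 q\right) = - 28 q$)
$J = -228$
$n = -228$
$d{\left(T,x \right)} = \frac{177}{89}$ ($d{\left(T,x \right)} = 2 - \frac{1}{5 - -84} = 2 - \frac{1}{5 + 84} = 2 - \frac{1}{89} = \frac{177}{89}$)
$- \frac{83}{n} + \frac{d{\left(-7,-2 \right)}}{-16 + 165} = - \frac{83}{-228} + \frac{177}{89 \left(-16 + 165\right)} = \left(-83\right) \left(- \frac{1}{228}\right) + \frac{177}{89 \cdot 149} = \frac{83}{228} + \frac{177}{89} \cdot \frac{1}{149} = \frac{83}{228} + \frac{177}{13261} = \frac{1141019}{3023508}$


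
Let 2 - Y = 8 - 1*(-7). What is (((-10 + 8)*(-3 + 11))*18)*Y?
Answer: 3744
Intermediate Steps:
Y = -13 (Y = 2 - (8 - 1*(-7)) = 2 - (8 + 7) = 2 - 1*15 = 2 - 15 = -13)
(((-10 + 8)*(-3 + 11))*18)*Y = (((-10 + 8)*(-3 + 11))*18)*(-13) = (-2*8*18)*(-13) = -16*18*(-13) = -288*(-13) = 3744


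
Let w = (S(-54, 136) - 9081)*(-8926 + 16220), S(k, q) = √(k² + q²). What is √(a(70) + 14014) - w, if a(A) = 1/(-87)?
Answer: 66236814 - 14588*√5353 + √106071879/87 ≈ 6.5170e+7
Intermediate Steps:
a(A) = -1/87
w = -66236814 + 14588*√5353 (w = (√((-54)² + 136²) - 9081)*(-8926 + 16220) = (√(2916 + 18496) - 9081)*7294 = (√21412 - 9081)*7294 = (2*√5353 - 9081)*7294 = (-9081 + 2*√5353)*7294 = -66236814 + 14588*√5353 ≈ -6.5169e+7)
√(a(70) + 14014) - w = √(-1/87 + 14014) - (-66236814 + 14588*√5353) = √(1219217/87) + (66236814 - 14588*√5353) = √106071879/87 + (66236814 - 14588*√5353) = 66236814 - 14588*√5353 + √106071879/87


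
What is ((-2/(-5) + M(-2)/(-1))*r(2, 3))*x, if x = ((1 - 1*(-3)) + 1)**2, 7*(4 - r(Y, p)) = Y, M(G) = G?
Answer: 1560/7 ≈ 222.86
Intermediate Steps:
r(Y, p) = 4 - Y/7
x = 25 (x = ((1 + 3) + 1)**2 = (4 + 1)**2 = 5**2 = 25)
((-2/(-5) + M(-2)/(-1))*r(2, 3))*x = ((-2/(-5) - 2/(-1))*(4 - 1/7*2))*25 = ((-2*(-1/5) - 2*(-1))*(4 - 2/7))*25 = ((2/5 + 2)*(26/7))*25 = ((12/5)*(26/7))*25 = (312/35)*25 = 1560/7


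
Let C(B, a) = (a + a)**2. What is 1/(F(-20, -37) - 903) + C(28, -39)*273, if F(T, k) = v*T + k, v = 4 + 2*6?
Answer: 2092774319/1260 ≈ 1.6609e+6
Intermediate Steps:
v = 16 (v = 4 + 12 = 16)
C(B, a) = 4*a**2 (C(B, a) = (2*a)**2 = 4*a**2)
F(T, k) = k + 16*T (F(T, k) = 16*T + k = k + 16*T)
1/(F(-20, -37) - 903) + C(28, -39)*273 = 1/((-37 + 16*(-20)) - 903) + (4*(-39)**2)*273 = 1/((-37 - 320) - 903) + (4*1521)*273 = 1/(-357 - 903) + 6084*273 = 1/(-1260) + 1660932 = -1/1260 + 1660932 = 2092774319/1260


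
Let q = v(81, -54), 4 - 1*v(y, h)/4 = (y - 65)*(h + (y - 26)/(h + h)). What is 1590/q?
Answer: 21465/47312 ≈ 0.45369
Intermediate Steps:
v(y, h) = 16 - 4*(-65 + y)*(h + (-26 + y)/(2*h)) (v(y, h) = 16 - 4*(y - 65)*(h + (y - 26)/(h + h)) = 16 - 4*(-65 + y)*(h + (-26 + y)/((2*h))) = 16 - 4*(-65 + y)*(h + (-26 + y)*(1/(2*h))) = 16 - 4*(-65 + y)*(h + (-26 + y)/(2*h)))
q = 94624/27 (q = 2*(-1690 - 1*81² + 91*81 + 2*(-54)*(4 + 65*(-54) - 1*(-54)*81))/(-54) = 2*(-1/54)*(-1690 - 1*6561 + 7371 + 2*(-54)*(4 - 3510 + 4374)) = 2*(-1/54)*(-1690 - 6561 + 7371 + 2*(-54)*868) = 2*(-1/54)*(-1690 - 6561 + 7371 - 93744) = 2*(-1/54)*(-94624) = 94624/27 ≈ 3504.6)
1590/q = 1590/(94624/27) = 1590*(27/94624) = 21465/47312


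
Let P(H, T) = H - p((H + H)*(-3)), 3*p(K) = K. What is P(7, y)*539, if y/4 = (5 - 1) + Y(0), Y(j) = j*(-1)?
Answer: 11319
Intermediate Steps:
p(K) = K/3
Y(j) = -j
y = 16 (y = 4*((5 - 1) - 1*0) = 4*(4 + 0) = 4*4 = 16)
P(H, T) = 3*H (P(H, T) = H - (H + H)*(-3)/3 = H - (2*H)*(-3)/3 = H - (-6*H)/3 = H - (-2)*H = H + 2*H = 3*H)
P(7, y)*539 = (3*7)*539 = 21*539 = 11319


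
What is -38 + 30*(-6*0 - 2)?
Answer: -98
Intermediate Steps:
-38 + 30*(-6*0 - 2) = -38 + 30*(0 - 2) = -38 + 30*(-2) = -38 - 60 = -98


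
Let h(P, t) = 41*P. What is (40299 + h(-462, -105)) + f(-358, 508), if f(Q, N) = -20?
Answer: 21337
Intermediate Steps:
(40299 + h(-462, -105)) + f(-358, 508) = (40299 + 41*(-462)) - 20 = (40299 - 18942) - 20 = 21357 - 20 = 21337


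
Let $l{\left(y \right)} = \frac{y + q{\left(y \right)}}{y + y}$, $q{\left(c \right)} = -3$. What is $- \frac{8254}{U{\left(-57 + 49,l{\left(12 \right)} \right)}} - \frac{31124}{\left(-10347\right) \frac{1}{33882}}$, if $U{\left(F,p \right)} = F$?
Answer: $\frac{1420291847}{13796} \approx 1.0295 \cdot 10^{5}$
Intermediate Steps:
$l{\left(y \right)} = \frac{-3 + y}{2 y}$ ($l{\left(y \right)} = \frac{y - 3}{y + y} = \frac{-3 + y}{2 y}$)
$- \frac{8254}{U{\left(-57 + 49,l{\left(12 \right)} \right)}} - \frac{31124}{\left(-10347\right) \frac{1}{33882}} = - \frac{8254}{-57 + 49} - \frac{31124}{\left(-10347\right) \frac{1}{33882}} = - \frac{8254}{-8} - \frac{31124}{\left(-10347\right) \frac{1}{33882}} = \left(-8254\right) \left(- \frac{1}{8}\right) - \frac{31124}{- \frac{3449}{11294}} = \frac{4127}{4} - - \frac{351514456}{3449} = \frac{4127}{4} + \frac{351514456}{3449} = \frac{1420291847}{13796}$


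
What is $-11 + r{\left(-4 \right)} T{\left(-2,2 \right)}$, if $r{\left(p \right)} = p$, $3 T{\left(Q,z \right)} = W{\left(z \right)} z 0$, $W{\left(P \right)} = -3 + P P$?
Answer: $-11$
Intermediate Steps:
$W{\left(P \right)} = -3 + P^{2}$
$T{\left(Q,z \right)} = 0$ ($T{\left(Q,z \right)} = \frac{\left(-3 + z^{2}\right) z 0}{3} = \frac{z \left(-3 + z^{2}\right) 0}{3} = \frac{1}{3} \cdot 0 = 0$)
$-11 + r{\left(-4 \right)} T{\left(-2,2 \right)} = -11 - 0 = -11 + 0 = -11$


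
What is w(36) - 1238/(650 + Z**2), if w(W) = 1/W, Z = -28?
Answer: -7189/8604 ≈ -0.83554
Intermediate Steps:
w(36) - 1238/(650 + Z**2) = 1/36 - 1238/(650 + (-28)**2) = 1/36 - 1238/(650 + 784) = 1/36 - 1238/1434 = 1/36 + (1/1434)*(-1238) = 1/36 - 619/717 = -7189/8604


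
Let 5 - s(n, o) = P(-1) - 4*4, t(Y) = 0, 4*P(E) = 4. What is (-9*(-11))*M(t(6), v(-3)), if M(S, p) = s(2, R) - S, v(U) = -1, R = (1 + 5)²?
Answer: 1980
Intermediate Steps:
R = 36 (R = 6² = 36)
P(E) = 1 (P(E) = (¼)*4 = 1)
s(n, o) = 20 (s(n, o) = 5 - (1 - 4*4) = 5 - (1 - 16) = 5 - 1*(-15) = 5 + 15 = 20)
M(S, p) = 20 - S
(-9*(-11))*M(t(6), v(-3)) = (-9*(-11))*(20 - 1*0) = 99*(20 + 0) = 99*20 = 1980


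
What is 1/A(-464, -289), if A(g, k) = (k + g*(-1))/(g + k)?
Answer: -753/175 ≈ -4.3029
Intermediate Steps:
A(g, k) = (k - g)/(g + k)
1/A(-464, -289) = 1/((-289 - 1*(-464))/(-464 - 289)) = 1/((-289 + 464)/(-753)) = 1/(-1/753*175) = 1/(-175/753) = -753/175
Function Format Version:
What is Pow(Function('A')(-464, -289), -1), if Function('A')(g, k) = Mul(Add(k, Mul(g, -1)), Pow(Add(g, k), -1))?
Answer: Rational(-753, 175) ≈ -4.3029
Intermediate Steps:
Function('A')(g, k) = Mul(Pow(Add(g, k), -1), Add(k, Mul(-1, g))) (Function('A')(g, k) = Mul(Add(k, Mul(-1, g)), Pow(Add(g, k), -1)) = Mul(Pow(Add(g, k), -1), Add(k, Mul(-1, g))))
Pow(Function('A')(-464, -289), -1) = Pow(Mul(Pow(Add(-464, -289), -1), Add(-289, Mul(-1, -464))), -1) = Pow(Mul(Pow(-753, -1), Add(-289, 464)), -1) = Pow(Mul(Rational(-1, 753), 175), -1) = Pow(Rational(-175, 753), -1) = Rational(-753, 175)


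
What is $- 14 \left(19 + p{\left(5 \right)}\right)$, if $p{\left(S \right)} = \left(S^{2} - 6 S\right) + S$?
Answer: $-266$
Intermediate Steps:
$p{\left(S \right)} = S^{2} - 5 S$
$- 14 \left(19 + p{\left(5 \right)}\right) = - 14 \left(19 + 5 \left(-5 + 5\right)\right) = - 14 \left(19 + 5 \cdot 0\right) = - 14 \left(19 + 0\right) = \left(-14\right) 19 = -266$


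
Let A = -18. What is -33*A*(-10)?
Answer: -5940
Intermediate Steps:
-33*A*(-10) = -33*(-18)*(-10) = 594*(-10) = -5940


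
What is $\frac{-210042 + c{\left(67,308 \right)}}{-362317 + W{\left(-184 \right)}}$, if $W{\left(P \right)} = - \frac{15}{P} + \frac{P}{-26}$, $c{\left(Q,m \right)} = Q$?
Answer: $\frac{502260200}{866645141} \approx 0.57955$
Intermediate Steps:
$W{\left(P \right)} = - \frac{15}{P} - \frac{P}{26}$ ($W{\left(P \right)} = - \frac{15}{P} + P \left(- \frac{1}{26}\right) = - \frac{15}{P} - \frac{P}{26}$)
$\frac{-210042 + c{\left(67,308 \right)}}{-362317 + W{\left(-184 \right)}} = \frac{-210042 + 67}{-362317 - \left(- \frac{92}{13} + \frac{15}{-184}\right)} = - \frac{209975}{-362317 + \left(\left(-15\right) \left(- \frac{1}{184}\right) + \frac{92}{13}\right)} = - \frac{209975}{-362317 + \left(\frac{15}{184} + \frac{92}{13}\right)} = - \frac{209975}{-362317 + \frac{17123}{2392}} = - \frac{209975}{- \frac{866645141}{2392}} = \left(-209975\right) \left(- \frac{2392}{866645141}\right) = \frac{502260200}{866645141}$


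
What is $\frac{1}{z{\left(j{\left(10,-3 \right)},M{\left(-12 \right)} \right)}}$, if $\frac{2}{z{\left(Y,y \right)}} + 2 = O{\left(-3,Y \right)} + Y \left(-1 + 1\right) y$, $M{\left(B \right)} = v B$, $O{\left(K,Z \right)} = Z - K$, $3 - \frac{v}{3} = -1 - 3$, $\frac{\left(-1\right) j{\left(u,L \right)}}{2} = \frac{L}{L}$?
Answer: $- \frac{1}{2} \approx -0.5$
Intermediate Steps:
$j{\left(u,L \right)} = -2$ ($j{\left(u,L \right)} = - 2 \frac{L}{L} = \left(-2\right) 1 = -2$)
$v = 21$ ($v = 9 - 3 \left(-1 - 3\right) = 9 - -12 = 9 + 12 = 21$)
$M{\left(B \right)} = 21 B$
$z{\left(Y,y \right)} = \frac{2}{1 + Y}$ ($z{\left(Y,y \right)} = \frac{2}{-2 + \left(\left(Y - -3\right) + Y \left(-1 + 1\right) y\right)} = \frac{2}{-2 + \left(\left(Y + 3\right) + Y 0 y\right)} = \frac{2}{-2 + \left(\left(3 + Y\right) + Y 0\right)} = \frac{2}{-2 + \left(\left(3 + Y\right) + 0\right)} = \frac{2}{-2 + \left(3 + Y\right)} = \frac{2}{1 + Y}$)
$\frac{1}{z{\left(j{\left(10,-3 \right)},M{\left(-12 \right)} \right)}} = \frac{1}{2 \frac{1}{1 - 2}} = \frac{1}{2 \frac{1}{-1}} = \frac{1}{2 \left(-1\right)} = \frac{1}{-2} = - \frac{1}{2}$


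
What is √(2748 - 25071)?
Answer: I*√22323 ≈ 149.41*I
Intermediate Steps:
√(2748 - 25071) = √(-22323) = I*√22323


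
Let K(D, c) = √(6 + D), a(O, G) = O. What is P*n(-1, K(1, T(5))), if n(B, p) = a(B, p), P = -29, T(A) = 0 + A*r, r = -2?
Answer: 29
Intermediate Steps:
T(A) = -2*A (T(A) = 0 + A*(-2) = 0 - 2*A = -2*A)
n(B, p) = B
P*n(-1, K(1, T(5))) = -29*(-1) = 29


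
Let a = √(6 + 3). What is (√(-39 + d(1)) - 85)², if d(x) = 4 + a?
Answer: 7193 - 680*I*√2 ≈ 7193.0 - 961.67*I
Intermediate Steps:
a = 3 (a = √9 = 3)
d(x) = 7 (d(x) = 4 + 3 = 7)
(√(-39 + d(1)) - 85)² = (√(-39 + 7) - 85)² = (√(-32) - 85)² = (4*I*√2 - 85)² = (-85 + 4*I*√2)²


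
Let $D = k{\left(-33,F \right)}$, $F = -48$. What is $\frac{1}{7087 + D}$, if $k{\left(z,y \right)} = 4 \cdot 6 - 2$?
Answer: $\frac{1}{7109} \approx 0.00014067$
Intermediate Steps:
$k{\left(z,y \right)} = 22$ ($k{\left(z,y \right)} = 24 - 2 = 22$)
$D = 22$
$\frac{1}{7087 + D} = \frac{1}{7087 + 22} = \frac{1}{7109}$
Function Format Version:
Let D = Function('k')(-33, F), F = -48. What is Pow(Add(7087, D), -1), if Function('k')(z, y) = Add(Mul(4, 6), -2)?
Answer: Rational(1, 7109) ≈ 0.00014067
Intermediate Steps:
Function('k')(z, y) = 22 (Function('k')(z, y) = Add(24, -2) = 22)
D = 22
Pow(Add(7087, D), -1) = Pow(Add(7087, 22), -1) = Pow(7109, -1) = Rational(1, 7109)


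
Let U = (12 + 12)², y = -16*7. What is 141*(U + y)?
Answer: 65424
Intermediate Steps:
y = -112
U = 576 (U = 24² = 576)
141*(U + y) = 141*(576 - 112) = 141*464 = 65424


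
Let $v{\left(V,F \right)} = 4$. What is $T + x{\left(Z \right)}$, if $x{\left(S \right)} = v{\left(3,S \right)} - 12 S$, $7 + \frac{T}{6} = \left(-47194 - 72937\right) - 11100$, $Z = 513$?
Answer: $-793580$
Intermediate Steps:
$T = -787428$ ($T = -42 + 6 \left(\left(-47194 - 72937\right) - 11100\right) = -42 + 6 \left(-120131 - 11100\right) = -42 + 6 \left(-131231\right) = -42 - 787386 = -787428$)
$x{\left(S \right)} = 4 - 12 S$
$T + x{\left(Z \right)} = -787428 + \left(4 - 6156\right) = -787428 - 6152 = -793580$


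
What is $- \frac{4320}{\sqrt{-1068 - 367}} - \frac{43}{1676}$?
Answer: $- \frac{43}{1676} + \frac{864 i \sqrt{1435}}{287} \approx -0.025656 + 114.04 i$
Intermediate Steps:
$- \frac{4320}{\sqrt{-1068 - 367}} - \frac{43}{1676} = - \frac{4320}{\sqrt{-1435}} - \frac{43}{1676} = - \frac{4320}{i \sqrt{1435}} - \frac{43}{1676} = - 4320 \left(- \frac{i \sqrt{1435}}{1435}\right) - \frac{43}{1676} = \frac{864 i \sqrt{1435}}{287} - \frac{43}{1676} = - \frac{43}{1676} + \frac{864 i \sqrt{1435}}{287}$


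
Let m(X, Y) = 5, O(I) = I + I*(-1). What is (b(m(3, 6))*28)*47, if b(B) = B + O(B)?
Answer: 6580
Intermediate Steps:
O(I) = 0 (O(I) = I - I = 0)
b(B) = B (b(B) = B + 0 = B)
(b(m(3, 6))*28)*47 = (5*28)*47 = 140*47 = 6580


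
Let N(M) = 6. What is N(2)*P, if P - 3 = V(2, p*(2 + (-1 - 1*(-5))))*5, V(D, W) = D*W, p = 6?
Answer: 2178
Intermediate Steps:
P = 363 (P = 3 + (2*(6*(2 + (-1 - 1*(-5)))))*5 = 3 + (2*(6*(2 + (-1 + 5))))*5 = 3 + (2*(6*(2 + 4)))*5 = 3 + (2*(6*6))*5 = 3 + (2*36)*5 = 3 + 72*5 = 3 + 360 = 363)
N(2)*P = 6*363 = 2178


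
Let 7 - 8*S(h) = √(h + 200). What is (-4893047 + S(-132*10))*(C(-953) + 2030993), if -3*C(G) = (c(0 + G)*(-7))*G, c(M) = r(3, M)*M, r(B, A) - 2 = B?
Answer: -247133367694081/4 - 18940147*I*√70/3 ≈ -6.1783e+13 - 5.2822e+7*I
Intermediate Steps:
r(B, A) = 2 + B
c(M) = 5*M (c(M) = (2 + 3)*M = 5*M)
C(G) = 35*G²/3 (C(G) = -(5*(0 + G))*(-7)*G/3 = -(5*G)*(-7)*G/3 = -(-35*G)*G/3 = -(-35)*G²/3 = 35*G²/3)
S(h) = 7/8 - √(200 + h)/8 (S(h) = 7/8 - √(h + 200)/8 = 7/8 - √(200 + h)/8)
(-4893047 + S(-132*10))*(C(-953) + 2030993) = (-4893047 + (7/8 - √(200 - 132*10)/8))*((35/3)*(-953)² + 2030993) = (-4893047 + (7/8 - √(200 - 1320)/8))*((35/3)*908209 + 2030993) = (-4893047 + (7/8 - I*√70/2))*(31787315/3 + 2030993) = (-4893047 + (7/8 - I*√70/2))*(37880294/3) = (-39144369/8 - I*√70/2)*(37880294/3) = -247133367694081/4 - 18940147*I*√70/3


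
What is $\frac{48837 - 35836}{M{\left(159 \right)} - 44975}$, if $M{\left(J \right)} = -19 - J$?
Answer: $- \frac{13001}{45153} \approx -0.28793$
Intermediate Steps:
$\frac{48837 - 35836}{M{\left(159 \right)} - 44975} = \frac{48837 - 35836}{\left(-19 - 159\right) - 44975} = \frac{13001}{\left(-19 - 159\right) - 44975} = \frac{13001}{-178 - 44975} = \frac{13001}{-45153} = 13001 \left(- \frac{1}{45153}\right) = - \frac{13001}{45153}$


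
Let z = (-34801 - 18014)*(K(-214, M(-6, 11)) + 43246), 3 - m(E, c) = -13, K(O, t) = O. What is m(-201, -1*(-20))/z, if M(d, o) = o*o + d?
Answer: -2/284091885 ≈ -7.0400e-9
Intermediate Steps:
M(d, o) = d + o**2 (M(d, o) = o**2 + d = d + o**2)
m(E, c) = 16 (m(E, c) = 3 - 1*(-13) = 3 + 13 = 16)
z = -2272735080 (z = (-34801 - 18014)*(-214 + 43246) = -52815*43032 = -2272735080)
m(-201, -1*(-20))/z = 16/(-2272735080) = 16*(-1/2272735080) = -2/284091885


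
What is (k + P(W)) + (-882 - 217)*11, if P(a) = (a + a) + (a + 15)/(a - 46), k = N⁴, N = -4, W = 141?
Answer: -1097189/95 ≈ -11549.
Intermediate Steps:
k = 256 (k = (-4)⁴ = 256)
P(a) = 2*a + (15 + a)/(-46 + a)
(k + P(W)) + (-882 - 217)*11 = (256 + (15 - 91*141 + 2*141²)/(-46 + 141)) + (-882 - 217)*11 = (256 + (15 - 12831 + 2*19881)/95) - 1099*11 = (256 + (15 - 12831 + 39762)/95) - 12089 = (256 + (1/95)*26946) - 12089 = (256 + 26946/95) - 12089 = 51266/95 - 12089 = -1097189/95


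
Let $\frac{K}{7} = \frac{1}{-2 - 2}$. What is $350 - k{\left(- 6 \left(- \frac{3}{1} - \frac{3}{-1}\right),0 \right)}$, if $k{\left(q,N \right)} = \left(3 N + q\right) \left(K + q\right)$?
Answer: $350$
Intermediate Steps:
$K = - \frac{7}{4}$ ($K = \frac{7}{-2 - 2} = \frac{7}{-4} = 7 \left(- \frac{1}{4}\right) = - \frac{7}{4} \approx -1.75$)
$k{\left(q,N \right)} = \left(- \frac{7}{4} + q\right) \left(q + 3 N\right)$ ($k{\left(q,N \right)} = \left(3 N + q\right) \left(- \frac{7}{4} + q\right) = \left(q + 3 N\right) \left(- \frac{7}{4} + q\right) = \left(- \frac{7}{4} + q\right) \left(q + 3 N\right)$)
$350 - k{\left(- 6 \left(- \frac{3}{1} - \frac{3}{-1}\right),0 \right)} = 350 - \left(\left(- 6 \left(- \frac{3}{1} - \frac{3}{-1}\right)\right)^{2} - 0 - \frac{7 \left(- 6 \left(- \frac{3}{1} - \frac{3}{-1}\right)\right)}{4} + 3 \cdot 0 \left(- 6 \left(- \frac{3}{1} - \frac{3}{-1}\right)\right)\right) = 350 - \left(\left(- 6 \left(\left(-3\right) 1 - -3\right)\right)^{2} + 0 - \frac{7 \left(- 6 \left(\left(-3\right) 1 - -3\right)\right)}{4} + 3 \cdot 0 \left(- 6 \left(\left(-3\right) 1 - -3\right)\right)\right) = 350 - \left(\left(- 6 \left(-3 + 3\right)\right)^{2} + 0 - \frac{7 \left(- 6 \left(-3 + 3\right)\right)}{4} + 3 \cdot 0 \left(- 6 \left(-3 + 3\right)\right)\right) = 350 - \left(\left(\left(-6\right) 0\right)^{2} + 0 - \frac{7 \left(\left(-6\right) 0\right)}{4} + 3 \cdot 0 \left(\left(-6\right) 0\right)\right) = 350 - \left(0^{2} + 0 - 0 + 3 \cdot 0 \cdot 0\right) = 350 - \left(0 + 0 + 0 + 0\right) = 350 - 0 = 350 + 0 = 350$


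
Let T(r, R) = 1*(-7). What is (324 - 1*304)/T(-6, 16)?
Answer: -20/7 ≈ -2.8571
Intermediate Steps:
T(r, R) = -7
(324 - 1*304)/T(-6, 16) = (324 - 1*304)/(-7) = (324 - 304)*(-⅐) = 20*(-⅐) = -20/7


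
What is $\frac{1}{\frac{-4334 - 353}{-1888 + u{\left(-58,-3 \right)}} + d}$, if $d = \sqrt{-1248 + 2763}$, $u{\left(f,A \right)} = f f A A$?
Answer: $\frac{133054556}{1220884026191} + \frac{805878544 \sqrt{1515}}{1220884026191} \approx 0.025801$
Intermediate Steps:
$u{\left(f,A \right)} = A^{2} f^{2}$ ($u{\left(f,A \right)} = f^{2} A A = A f^{2} A = A^{2} f^{2}$)
$d = \sqrt{1515} \approx 38.923$
$\frac{1}{\frac{-4334 - 353}{-1888 + u{\left(-58,-3 \right)}} + d} = \frac{1}{\frac{-4334 - 353}{-1888 + \left(-3\right)^{2} \left(-58\right)^{2}} + \sqrt{1515}} = \frac{1}{- \frac{4687}{-1888 + 9 \cdot 3364} + \sqrt{1515}} = \frac{1}{- \frac{4687}{-1888 + 30276} + \sqrt{1515}} = \frac{1}{- \frac{4687}{28388} + \sqrt{1515}}$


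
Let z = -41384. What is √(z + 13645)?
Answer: I*√27739 ≈ 166.55*I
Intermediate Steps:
√(z + 13645) = √(-41384 + 13645) = √(-27739) = I*√27739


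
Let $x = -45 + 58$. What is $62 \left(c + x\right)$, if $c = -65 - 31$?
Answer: $-5146$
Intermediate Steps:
$x = 13$
$c = -96$ ($c = -65 - 31 = -96$)
$62 \left(c + x\right) = 62 \left(-96 + 13\right) = 62 \left(-83\right) = -5146$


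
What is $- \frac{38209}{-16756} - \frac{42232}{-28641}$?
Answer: $\frac{1801983361}{479908596} \approx 3.7548$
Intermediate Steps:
$- \frac{38209}{-16756} - \frac{42232}{-28641} = \left(-38209\right) \left(- \frac{1}{16756}\right) - - \frac{42232}{28641} = \frac{38209}{16756} + \frac{42232}{28641} = \frac{1801983361}{479908596}$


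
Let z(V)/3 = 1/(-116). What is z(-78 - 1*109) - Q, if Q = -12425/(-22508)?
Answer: -188603/326366 ≈ -0.57789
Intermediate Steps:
z(V) = -3/116 (z(V) = 3/(-116) = 3*(-1/116) = -3/116)
Q = 12425/22508 (Q = -12425*(-1/22508) = 12425/22508 ≈ 0.55203)
z(-78 - 1*109) - Q = -3/116 - 1*12425/22508 = -3/116 - 12425/22508 = -188603/326366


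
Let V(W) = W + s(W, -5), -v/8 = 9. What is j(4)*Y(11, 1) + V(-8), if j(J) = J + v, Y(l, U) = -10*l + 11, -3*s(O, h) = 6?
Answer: 6722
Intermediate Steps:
v = -72 (v = -8*9 = -72)
s(O, h) = -2 (s(O, h) = -⅓*6 = -2)
Y(l, U) = 11 - 10*l
V(W) = -2 + W (V(W) = W - 2 = -2 + W)
j(J) = -72 + J (j(J) = J - 72 = -72 + J)
j(4)*Y(11, 1) + V(-8) = (-72 + 4)*(11 - 10*11) + (-2 - 8) = -68*(11 - 110) - 10 = -68*(-99) - 10 = 6732 - 10 = 6722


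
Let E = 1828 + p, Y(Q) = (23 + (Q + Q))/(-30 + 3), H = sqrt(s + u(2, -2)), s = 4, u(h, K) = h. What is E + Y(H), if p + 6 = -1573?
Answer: 6700/27 - 2*sqrt(6)/27 ≈ 247.97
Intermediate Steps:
p = -1579 (p = -6 - 1573 = -1579)
H = sqrt(6) (H = sqrt(4 + 2) = sqrt(6) ≈ 2.4495)
Y(Q) = -23/27 - 2*Q/27 (Y(Q) = (23 + 2*Q)/(-27) = (23 + 2*Q)*(-1/27) = -23/27 - 2*Q/27)
E = 249 (E = 1828 - 1579 = 249)
E + Y(H) = 249 + (-23/27 - 2*sqrt(6)/27) = 6700/27 - 2*sqrt(6)/27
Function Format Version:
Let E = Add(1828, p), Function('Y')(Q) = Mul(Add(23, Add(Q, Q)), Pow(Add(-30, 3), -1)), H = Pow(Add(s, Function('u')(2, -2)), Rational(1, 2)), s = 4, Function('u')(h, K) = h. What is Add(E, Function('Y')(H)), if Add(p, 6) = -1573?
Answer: Add(Rational(6700, 27), Mul(Rational(-2, 27), Pow(6, Rational(1, 2)))) ≈ 247.97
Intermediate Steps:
p = -1579 (p = Add(-6, -1573) = -1579)
H = Pow(6, Rational(1, 2)) (H = Pow(Add(4, 2), Rational(1, 2)) = Pow(6, Rational(1, 2)) ≈ 2.4495)
Function('Y')(Q) = Add(Rational(-23, 27), Mul(Rational(-2, 27), Q)) (Function('Y')(Q) = Mul(Add(23, Mul(2, Q)), Pow(-27, -1)) = Mul(Add(23, Mul(2, Q)), Rational(-1, 27)) = Add(Rational(-23, 27), Mul(Rational(-2, 27), Q)))
E = 249 (E = Add(1828, -1579) = 249)
Add(E, Function('Y')(H)) = Add(249, Add(Rational(-23, 27), Mul(Rational(-2, 27), Pow(6, Rational(1, 2))))) = Add(Rational(6700, 27), Mul(Rational(-2, 27), Pow(6, Rational(1, 2))))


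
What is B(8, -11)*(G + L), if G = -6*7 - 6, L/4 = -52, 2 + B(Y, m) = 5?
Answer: -768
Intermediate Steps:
B(Y, m) = 3 (B(Y, m) = -2 + 5 = 3)
L = -208 (L = 4*(-52) = -208)
G = -48 (G = -42 - 6 = -48)
B(8, -11)*(G + L) = 3*(-48 - 208) = 3*(-256) = -768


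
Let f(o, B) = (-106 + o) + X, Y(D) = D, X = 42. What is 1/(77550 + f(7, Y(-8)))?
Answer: 1/77493 ≈ 1.2904e-5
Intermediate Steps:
f(o, B) = -64 + o (f(o, B) = (-106 + o) + 42 = -64 + o)
1/(77550 + f(7, Y(-8))) = 1/(77550 + (-64 + 7)) = 1/(77550 - 57) = 1/77493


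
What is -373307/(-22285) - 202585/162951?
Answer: 56316142232/3631363035 ≈ 15.508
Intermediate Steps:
-373307/(-22285) - 202585/162951 = -373307*(-1/22285) - 202585*1/162951 = 373307/22285 - 202585/162951 = 56316142232/3631363035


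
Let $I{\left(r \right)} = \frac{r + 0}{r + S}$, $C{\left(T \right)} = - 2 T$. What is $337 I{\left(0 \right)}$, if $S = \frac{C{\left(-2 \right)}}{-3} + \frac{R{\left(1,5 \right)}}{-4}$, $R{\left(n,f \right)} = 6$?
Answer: $0$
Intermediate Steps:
$S = - \frac{17}{6}$ ($S = \frac{\left(-2\right) \left(-2\right)}{-3} + \frac{6}{-4} = 4 \left(- \frac{1}{3}\right) + 6 \left(- \frac{1}{4}\right) = - \frac{4}{3} - \frac{3}{2} = - \frac{17}{6} \approx -2.8333$)
$I{\left(r \right)} = \frac{r}{- \frac{17}{6} + r}$ ($I{\left(r \right)} = \frac{r + 0}{r - \frac{17}{6}} = \frac{r}{- \frac{17}{6} + r}$)
$337 I{\left(0 \right)} = 337 \cdot 6 \cdot 0 \frac{1}{-17 + 6 \cdot 0} = 337 \cdot 6 \cdot 0 \frac{1}{-17 + 0} = 337 \cdot 6 \cdot 0 \frac{1}{-17} = 337 \cdot 6 \cdot 0 \left(- \frac{1}{17}\right) = 337 \cdot 0 = 0$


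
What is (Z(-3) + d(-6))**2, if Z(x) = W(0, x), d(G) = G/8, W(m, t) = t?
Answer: 225/16 ≈ 14.063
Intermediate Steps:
d(G) = G/8 (d(G) = G*(1/8) = G/8)
Z(x) = x
(Z(-3) + d(-6))**2 = (-3 + (1/8)*(-6))**2 = (-3 - 3/4)**2 = (-15/4)**2 = 225/16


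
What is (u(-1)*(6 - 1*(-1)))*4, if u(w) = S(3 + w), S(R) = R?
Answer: 56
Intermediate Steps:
u(w) = 3 + w
(u(-1)*(6 - 1*(-1)))*4 = ((3 - 1)*(6 - 1*(-1)))*4 = (2*(6 + 1))*4 = (2*7)*4 = 14*4 = 56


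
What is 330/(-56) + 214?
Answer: 5827/28 ≈ 208.11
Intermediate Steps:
330/(-56) + 214 = 330*(-1/56) + 214 = -165/28 + 214 = 5827/28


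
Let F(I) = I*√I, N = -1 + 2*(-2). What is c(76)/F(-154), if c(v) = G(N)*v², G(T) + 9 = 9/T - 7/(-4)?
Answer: -65341*I*√154/29645 ≈ -27.352*I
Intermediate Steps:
N = -5 (N = -1 - 4 = -5)
G(T) = -29/4 + 9/T (G(T) = -9 + (9/T - 7/(-4)) = -9 + (9/T - 7*(-¼)) = -9 + (9/T + 7/4) = -9 + (7/4 + 9/T) = -29/4 + 9/T)
F(I) = I^(3/2)
c(v) = -181*v²/20 (c(v) = (-29/4 + 9/(-5))*v² = (-29/4 + 9*(-⅕))*v² = (-29/4 - 9/5)*v² = -181*v²/20)
c(76)/F(-154) = (-181/20*76²)/((-154)^(3/2)) = (-181/20*5776)/((-154*I*√154)) = -65341*I*√154/29645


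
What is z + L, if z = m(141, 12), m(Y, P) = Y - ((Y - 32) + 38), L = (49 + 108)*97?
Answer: 15223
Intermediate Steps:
L = 15229 (L = 157*97 = 15229)
m(Y, P) = -6 (m(Y, P) = Y - ((-32 + Y) + 38) = Y - (6 + Y) = Y + (-6 - Y) = -6)
z = -6
z + L = -6 + 15229 = 15223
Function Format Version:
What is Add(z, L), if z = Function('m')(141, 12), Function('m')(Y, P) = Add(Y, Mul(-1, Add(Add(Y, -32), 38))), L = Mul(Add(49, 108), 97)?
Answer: 15223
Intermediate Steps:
L = 15229 (L = Mul(157, 97) = 15229)
Function('m')(Y, P) = -6 (Function('m')(Y, P) = Add(Y, Mul(-1, Add(Add(-32, Y), 38))) = Add(Y, Mul(-1, Add(6, Y))) = Add(Y, Add(-6, Mul(-1, Y))) = -6)
z = -6
Add(z, L) = Add(-6, 15229) = 15223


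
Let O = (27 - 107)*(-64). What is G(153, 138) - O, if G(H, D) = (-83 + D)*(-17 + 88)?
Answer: -1215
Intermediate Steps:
G(H, D) = -5893 + 71*D (G(H, D) = (-83 + D)*71 = -5893 + 71*D)
O = 5120 (O = -80*(-64) = 5120)
G(153, 138) - O = (-5893 + 71*138) - 1*5120 = (-5893 + 9798) - 5120 = 3905 - 5120 = -1215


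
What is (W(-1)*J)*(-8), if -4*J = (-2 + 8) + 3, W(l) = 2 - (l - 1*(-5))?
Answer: -36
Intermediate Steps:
W(l) = -3 - l (W(l) = 2 - (l + 5) = 2 - (5 + l) = 2 + (-5 - l) = -3 - l)
J = -9/4 (J = -((-2 + 8) + 3)/4 = -(6 + 3)/4 = -¼*9 = -9/4 ≈ -2.2500)
(W(-1)*J)*(-8) = ((-3 - 1*(-1))*(-9/4))*(-8) = ((-3 + 1)*(-9/4))*(-8) = -2*(-9/4)*(-8) = (9/2)*(-8) = -36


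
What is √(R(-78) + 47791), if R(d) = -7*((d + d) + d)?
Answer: √49429 ≈ 222.33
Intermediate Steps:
R(d) = -21*d (R(d) = -7*(2*d + d) = -21*d)
√(R(-78) + 47791) = √(-21*(-78) + 47791) = √(1638 + 47791) = √49429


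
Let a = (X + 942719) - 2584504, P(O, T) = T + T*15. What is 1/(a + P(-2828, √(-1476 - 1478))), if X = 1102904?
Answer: -76983/41484784055 - 16*I*√2954/290393488385 ≈ -1.8557e-6 - 2.9946e-9*I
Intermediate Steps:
P(O, T) = 16*T (P(O, T) = T + 15*T = 16*T)
a = -538881 (a = (1102904 + 942719) - 2584504 = 2045623 - 2584504 = -538881)
1/(a + P(-2828, √(-1476 - 1478))) = 1/(-538881 + 16*√(-1476 - 1478)) = 1/(-538881 + 16*√(-2954)) = 1/(-538881 + 16*(I*√2954)) = 1/(-538881 + 16*I*√2954)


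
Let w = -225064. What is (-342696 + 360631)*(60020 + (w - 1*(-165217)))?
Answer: 3102755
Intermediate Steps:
(-342696 + 360631)*(60020 + (w - 1*(-165217))) = (-342696 + 360631)*(60020 + (-225064 - 1*(-165217))) = 17935*(60020 + (-225064 + 165217)) = 17935*(60020 - 59847) = 17935*173 = 3102755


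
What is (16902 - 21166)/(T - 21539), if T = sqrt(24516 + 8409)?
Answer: 22960574/115973899 + 5330*sqrt(1317)/115973899 ≈ 0.19965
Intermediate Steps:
T = 5*sqrt(1317) (T = sqrt(32925) = 5*sqrt(1317) ≈ 181.45)
(16902 - 21166)/(T - 21539) = (16902 - 21166)/(5*sqrt(1317) - 21539) = -4264/(-21539 + 5*sqrt(1317))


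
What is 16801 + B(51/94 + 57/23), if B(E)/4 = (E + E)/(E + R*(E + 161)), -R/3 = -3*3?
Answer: 3832662165/228121 ≈ 16801.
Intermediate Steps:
R = 27 (R = -(-9)*3 = -3*(-9) = 27)
B(E) = 8*E/(4347 + 28*E) (B(E) = 4*((E + E)/(E + 27*(E + 161))) = 4*((2*E)/(E + 27*(161 + E))) = 4*((2*E)/(E + (4347 + 27*E))) = 4*((2*E)/(4347 + 28*E)) = 4*(2*E/(4347 + 28*E)) = 8*E/(4347 + 28*E))
16801 + B(51/94 + 57/23) = 16801 + 8*(51/94 + 57/23)/(7*(621 + 4*(51/94 + 57/23))) = 16801 + (8/7)*(6531/2162)/(621 + 4*(6531/2162)) = 16801 + (8/7)*(6531/2162)/(621 + 13062/1081) = 16801 + (8/7)*(6531/2162)/(684363/1081) = 16801 + (8/7)*(6531/2162)*(1081/684363) = 16801 + 1244/228121 = 3832662165/228121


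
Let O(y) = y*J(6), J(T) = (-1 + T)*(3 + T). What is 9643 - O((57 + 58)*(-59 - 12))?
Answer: 377068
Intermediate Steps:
O(y) = 45*y (O(y) = y*(-3 + 6² + 2*6) = y*(-3 + 36 + 12) = y*45 = 45*y)
9643 - O((57 + 58)*(-59 - 12)) = 9643 - 45*(57 + 58)*(-59 - 12) = 9643 - 45*115*(-71) = 9643 - 45*(-8165) = 9643 - 1*(-367425) = 9643 + 367425 = 377068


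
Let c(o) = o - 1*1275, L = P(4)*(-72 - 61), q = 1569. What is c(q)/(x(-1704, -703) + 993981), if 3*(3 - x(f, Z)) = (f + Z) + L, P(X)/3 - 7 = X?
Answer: 63/213482 ≈ 0.00029511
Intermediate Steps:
P(X) = 21 + 3*X
L = -4389 (L = (21 + 3*4)*(-72 - 61) = (21 + 12)*(-133) = 33*(-133) = -4389)
c(o) = -1275 + o (c(o) = o - 1275 = -1275 + o)
x(f, Z) = 1466 - Z/3 - f/3 (x(f, Z) = 3 - ((f + Z) - 4389)/3 = 3 - ((Z + f) - 4389)/3 = 3 - (-4389 + Z + f)/3 = 3 + (1463 - Z/3 - f/3) = 1466 - Z/3 - f/3)
c(q)/(x(-1704, -703) + 993981) = (-1275 + 1569)/((1466 - ⅓*(-703) - ⅓*(-1704)) + 993981) = 294/((1466 + 703/3 + 568) + 993981) = 294/(6805/3 + 993981) = 294/(2988748/3) = 294*(3/2988748) = 63/213482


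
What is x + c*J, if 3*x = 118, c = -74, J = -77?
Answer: 17212/3 ≈ 5737.3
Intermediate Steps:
x = 118/3 (x = (1/3)*118 = 118/3 ≈ 39.333)
x + c*J = 118/3 - 74*(-77) = 118/3 + 5698 = 17212/3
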